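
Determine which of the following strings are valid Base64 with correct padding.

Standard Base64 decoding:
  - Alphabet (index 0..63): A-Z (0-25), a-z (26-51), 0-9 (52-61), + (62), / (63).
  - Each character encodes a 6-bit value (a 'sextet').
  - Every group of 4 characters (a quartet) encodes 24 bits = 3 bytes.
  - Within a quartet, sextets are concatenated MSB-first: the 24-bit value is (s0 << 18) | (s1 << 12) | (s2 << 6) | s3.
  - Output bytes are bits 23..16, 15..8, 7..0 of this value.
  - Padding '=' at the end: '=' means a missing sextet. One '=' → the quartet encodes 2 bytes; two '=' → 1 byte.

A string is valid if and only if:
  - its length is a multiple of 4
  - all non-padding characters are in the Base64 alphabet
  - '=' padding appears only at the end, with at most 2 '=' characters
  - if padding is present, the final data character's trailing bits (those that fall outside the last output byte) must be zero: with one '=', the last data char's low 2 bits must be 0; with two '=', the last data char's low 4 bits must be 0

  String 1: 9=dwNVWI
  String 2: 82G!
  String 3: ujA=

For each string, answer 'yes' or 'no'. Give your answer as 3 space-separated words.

String 1: '9=dwNVWI' → invalid (bad char(s): ['=']; '=' in middle)
String 2: '82G!' → invalid (bad char(s): ['!'])
String 3: 'ujA=' → valid

Answer: no no yes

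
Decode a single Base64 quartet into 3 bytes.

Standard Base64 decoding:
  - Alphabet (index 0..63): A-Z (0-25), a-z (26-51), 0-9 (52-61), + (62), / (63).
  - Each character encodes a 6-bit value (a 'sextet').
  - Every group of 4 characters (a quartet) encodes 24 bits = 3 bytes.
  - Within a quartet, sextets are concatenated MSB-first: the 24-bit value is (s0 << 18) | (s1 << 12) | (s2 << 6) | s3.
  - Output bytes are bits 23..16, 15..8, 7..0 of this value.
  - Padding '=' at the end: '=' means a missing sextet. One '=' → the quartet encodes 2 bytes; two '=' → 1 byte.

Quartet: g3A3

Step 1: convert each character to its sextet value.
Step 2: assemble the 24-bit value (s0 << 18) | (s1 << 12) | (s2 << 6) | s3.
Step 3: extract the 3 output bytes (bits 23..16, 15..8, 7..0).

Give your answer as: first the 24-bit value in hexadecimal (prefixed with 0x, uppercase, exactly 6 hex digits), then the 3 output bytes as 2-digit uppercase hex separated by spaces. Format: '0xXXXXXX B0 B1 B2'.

Answer: 0x837037 83 70 37

Derivation:
Sextets: g=32, 3=55, A=0, 3=55
24-bit: (32<<18) | (55<<12) | (0<<6) | 55
      = 0x800000 | 0x037000 | 0x000000 | 0x000037
      = 0x837037
Bytes: (v>>16)&0xFF=83, (v>>8)&0xFF=70, v&0xFF=37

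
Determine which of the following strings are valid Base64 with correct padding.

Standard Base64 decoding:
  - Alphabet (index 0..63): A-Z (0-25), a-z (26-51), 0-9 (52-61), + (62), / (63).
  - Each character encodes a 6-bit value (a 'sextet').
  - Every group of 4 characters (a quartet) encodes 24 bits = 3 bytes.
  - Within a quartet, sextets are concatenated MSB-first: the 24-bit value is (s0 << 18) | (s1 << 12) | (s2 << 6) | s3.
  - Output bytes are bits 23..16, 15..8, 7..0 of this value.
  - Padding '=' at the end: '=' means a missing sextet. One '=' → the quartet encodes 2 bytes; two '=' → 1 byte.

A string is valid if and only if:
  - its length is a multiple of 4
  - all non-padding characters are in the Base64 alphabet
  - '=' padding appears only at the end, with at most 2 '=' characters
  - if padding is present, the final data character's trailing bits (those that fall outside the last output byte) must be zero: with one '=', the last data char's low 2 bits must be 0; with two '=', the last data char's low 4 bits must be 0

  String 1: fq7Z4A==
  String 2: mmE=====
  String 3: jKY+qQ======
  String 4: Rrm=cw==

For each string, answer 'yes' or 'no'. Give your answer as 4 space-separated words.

Answer: yes no no no

Derivation:
String 1: 'fq7Z4A==' → valid
String 2: 'mmE=====' → invalid (5 pad chars (max 2))
String 3: 'jKY+qQ======' → invalid (6 pad chars (max 2))
String 4: 'Rrm=cw==' → invalid (bad char(s): ['=']; '=' in middle)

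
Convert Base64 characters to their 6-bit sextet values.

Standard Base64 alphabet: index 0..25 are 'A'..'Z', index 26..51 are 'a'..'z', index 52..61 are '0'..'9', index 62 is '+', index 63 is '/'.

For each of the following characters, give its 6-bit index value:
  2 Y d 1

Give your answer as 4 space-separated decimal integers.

'2': 0..9 range, 52 + ord('2') − ord('0') = 54
'Y': A..Z range, ord('Y') − ord('A') = 24
'd': a..z range, 26 + ord('d') − ord('a') = 29
'1': 0..9 range, 52 + ord('1') − ord('0') = 53

Answer: 54 24 29 53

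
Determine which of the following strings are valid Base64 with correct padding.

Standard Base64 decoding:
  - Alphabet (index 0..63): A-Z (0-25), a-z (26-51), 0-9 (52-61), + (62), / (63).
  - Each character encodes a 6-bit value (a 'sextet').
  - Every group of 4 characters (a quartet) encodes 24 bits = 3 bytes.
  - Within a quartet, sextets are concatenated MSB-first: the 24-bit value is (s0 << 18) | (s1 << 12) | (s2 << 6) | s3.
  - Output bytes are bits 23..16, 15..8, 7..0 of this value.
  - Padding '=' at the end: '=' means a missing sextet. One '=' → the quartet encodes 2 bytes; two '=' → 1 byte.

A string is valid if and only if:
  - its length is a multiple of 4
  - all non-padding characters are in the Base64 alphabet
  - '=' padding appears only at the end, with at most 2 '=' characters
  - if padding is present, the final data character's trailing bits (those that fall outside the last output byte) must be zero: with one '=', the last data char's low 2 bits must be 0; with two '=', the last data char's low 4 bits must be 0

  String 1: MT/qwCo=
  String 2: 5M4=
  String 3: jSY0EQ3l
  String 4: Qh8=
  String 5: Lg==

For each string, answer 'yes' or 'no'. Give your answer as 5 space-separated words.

String 1: 'MT/qwCo=' → valid
String 2: '5M4=' → valid
String 3: 'jSY0EQ3l' → valid
String 4: 'Qh8=' → valid
String 5: 'Lg==' → valid

Answer: yes yes yes yes yes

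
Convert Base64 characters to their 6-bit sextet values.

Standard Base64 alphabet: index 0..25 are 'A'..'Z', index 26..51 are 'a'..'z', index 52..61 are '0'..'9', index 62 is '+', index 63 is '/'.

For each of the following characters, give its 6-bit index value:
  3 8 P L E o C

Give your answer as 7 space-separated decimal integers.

'3': 0..9 range, 52 + ord('3') − ord('0') = 55
'8': 0..9 range, 52 + ord('8') − ord('0') = 60
'P': A..Z range, ord('P') − ord('A') = 15
'L': A..Z range, ord('L') − ord('A') = 11
'E': A..Z range, ord('E') − ord('A') = 4
'o': a..z range, 26 + ord('o') − ord('a') = 40
'C': A..Z range, ord('C') − ord('A') = 2

Answer: 55 60 15 11 4 40 2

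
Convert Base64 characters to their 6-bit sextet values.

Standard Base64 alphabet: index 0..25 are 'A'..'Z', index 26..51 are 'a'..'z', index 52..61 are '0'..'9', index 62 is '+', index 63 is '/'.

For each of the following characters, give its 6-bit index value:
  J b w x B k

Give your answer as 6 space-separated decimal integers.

Answer: 9 27 48 49 1 36

Derivation:
'J': A..Z range, ord('J') − ord('A') = 9
'b': a..z range, 26 + ord('b') − ord('a') = 27
'w': a..z range, 26 + ord('w') − ord('a') = 48
'x': a..z range, 26 + ord('x') − ord('a') = 49
'B': A..Z range, ord('B') − ord('A') = 1
'k': a..z range, 26 + ord('k') − ord('a') = 36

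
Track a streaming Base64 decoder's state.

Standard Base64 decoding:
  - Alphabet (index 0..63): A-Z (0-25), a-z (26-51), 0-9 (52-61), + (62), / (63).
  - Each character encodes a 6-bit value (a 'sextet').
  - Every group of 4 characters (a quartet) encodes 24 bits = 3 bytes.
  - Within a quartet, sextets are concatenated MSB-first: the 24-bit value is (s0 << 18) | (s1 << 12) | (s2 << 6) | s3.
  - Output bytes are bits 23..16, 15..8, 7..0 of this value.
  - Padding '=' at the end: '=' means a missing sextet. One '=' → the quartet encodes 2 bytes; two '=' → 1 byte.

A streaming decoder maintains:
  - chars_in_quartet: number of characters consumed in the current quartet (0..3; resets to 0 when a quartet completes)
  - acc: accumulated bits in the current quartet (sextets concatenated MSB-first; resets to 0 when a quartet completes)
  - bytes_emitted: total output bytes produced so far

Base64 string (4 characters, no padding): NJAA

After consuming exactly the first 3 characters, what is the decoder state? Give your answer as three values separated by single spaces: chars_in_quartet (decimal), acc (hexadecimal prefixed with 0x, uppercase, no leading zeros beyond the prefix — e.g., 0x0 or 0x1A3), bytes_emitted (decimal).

After char 0 ('N'=13): chars_in_quartet=1 acc=0xD bytes_emitted=0
After char 1 ('J'=9): chars_in_quartet=2 acc=0x349 bytes_emitted=0
After char 2 ('A'=0): chars_in_quartet=3 acc=0xD240 bytes_emitted=0

Answer: 3 0xD240 0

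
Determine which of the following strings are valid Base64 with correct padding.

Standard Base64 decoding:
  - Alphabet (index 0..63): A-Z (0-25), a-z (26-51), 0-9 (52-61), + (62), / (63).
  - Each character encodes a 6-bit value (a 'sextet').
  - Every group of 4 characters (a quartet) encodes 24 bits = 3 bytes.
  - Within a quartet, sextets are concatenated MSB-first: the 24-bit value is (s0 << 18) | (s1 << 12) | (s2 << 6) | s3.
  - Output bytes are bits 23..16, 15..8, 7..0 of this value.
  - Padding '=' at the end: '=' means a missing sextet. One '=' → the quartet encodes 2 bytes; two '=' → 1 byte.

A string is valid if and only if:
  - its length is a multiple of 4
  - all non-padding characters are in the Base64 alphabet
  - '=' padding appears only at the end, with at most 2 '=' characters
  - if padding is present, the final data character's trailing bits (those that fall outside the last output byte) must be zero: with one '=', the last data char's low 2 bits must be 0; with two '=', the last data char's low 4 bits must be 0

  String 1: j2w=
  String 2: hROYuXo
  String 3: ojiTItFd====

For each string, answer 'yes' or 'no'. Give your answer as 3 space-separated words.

String 1: 'j2w=' → valid
String 2: 'hROYuXo' → invalid (len=7 not mult of 4)
String 3: 'ojiTItFd====' → invalid (4 pad chars (max 2))

Answer: yes no no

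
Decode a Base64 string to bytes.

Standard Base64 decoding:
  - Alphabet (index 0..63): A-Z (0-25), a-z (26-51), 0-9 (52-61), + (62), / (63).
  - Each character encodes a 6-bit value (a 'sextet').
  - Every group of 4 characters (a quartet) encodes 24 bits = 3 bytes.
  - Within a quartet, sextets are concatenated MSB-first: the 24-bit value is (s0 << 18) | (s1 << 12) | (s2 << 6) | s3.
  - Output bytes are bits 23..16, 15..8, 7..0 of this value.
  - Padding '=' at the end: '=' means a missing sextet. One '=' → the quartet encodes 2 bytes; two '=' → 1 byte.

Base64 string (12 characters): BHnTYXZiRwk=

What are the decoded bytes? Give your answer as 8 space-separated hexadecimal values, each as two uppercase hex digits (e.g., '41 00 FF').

Answer: 04 79 D3 61 76 62 47 09

Derivation:
After char 0 ('B'=1): chars_in_quartet=1 acc=0x1 bytes_emitted=0
After char 1 ('H'=7): chars_in_quartet=2 acc=0x47 bytes_emitted=0
After char 2 ('n'=39): chars_in_quartet=3 acc=0x11E7 bytes_emitted=0
After char 3 ('T'=19): chars_in_quartet=4 acc=0x479D3 -> emit 04 79 D3, reset; bytes_emitted=3
After char 4 ('Y'=24): chars_in_quartet=1 acc=0x18 bytes_emitted=3
After char 5 ('X'=23): chars_in_quartet=2 acc=0x617 bytes_emitted=3
After char 6 ('Z'=25): chars_in_quartet=3 acc=0x185D9 bytes_emitted=3
After char 7 ('i'=34): chars_in_quartet=4 acc=0x617662 -> emit 61 76 62, reset; bytes_emitted=6
After char 8 ('R'=17): chars_in_quartet=1 acc=0x11 bytes_emitted=6
After char 9 ('w'=48): chars_in_quartet=2 acc=0x470 bytes_emitted=6
After char 10 ('k'=36): chars_in_quartet=3 acc=0x11C24 bytes_emitted=6
Padding '=': partial quartet acc=0x11C24 -> emit 47 09; bytes_emitted=8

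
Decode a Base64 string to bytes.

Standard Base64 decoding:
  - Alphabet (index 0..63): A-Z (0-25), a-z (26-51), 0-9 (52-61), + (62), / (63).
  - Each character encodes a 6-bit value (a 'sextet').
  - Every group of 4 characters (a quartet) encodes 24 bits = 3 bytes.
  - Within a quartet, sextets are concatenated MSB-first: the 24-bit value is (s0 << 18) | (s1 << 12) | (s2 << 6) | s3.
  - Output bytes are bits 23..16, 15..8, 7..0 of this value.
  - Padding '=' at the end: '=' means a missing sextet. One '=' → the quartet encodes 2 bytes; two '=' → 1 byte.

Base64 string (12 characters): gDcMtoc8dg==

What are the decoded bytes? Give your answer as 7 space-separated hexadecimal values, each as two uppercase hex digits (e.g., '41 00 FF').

Answer: 80 37 0C B6 87 3C 76

Derivation:
After char 0 ('g'=32): chars_in_quartet=1 acc=0x20 bytes_emitted=0
After char 1 ('D'=3): chars_in_quartet=2 acc=0x803 bytes_emitted=0
After char 2 ('c'=28): chars_in_quartet=3 acc=0x200DC bytes_emitted=0
After char 3 ('M'=12): chars_in_quartet=4 acc=0x80370C -> emit 80 37 0C, reset; bytes_emitted=3
After char 4 ('t'=45): chars_in_quartet=1 acc=0x2D bytes_emitted=3
After char 5 ('o'=40): chars_in_quartet=2 acc=0xB68 bytes_emitted=3
After char 6 ('c'=28): chars_in_quartet=3 acc=0x2DA1C bytes_emitted=3
After char 7 ('8'=60): chars_in_quartet=4 acc=0xB6873C -> emit B6 87 3C, reset; bytes_emitted=6
After char 8 ('d'=29): chars_in_quartet=1 acc=0x1D bytes_emitted=6
After char 9 ('g'=32): chars_in_quartet=2 acc=0x760 bytes_emitted=6
Padding '==': partial quartet acc=0x760 -> emit 76; bytes_emitted=7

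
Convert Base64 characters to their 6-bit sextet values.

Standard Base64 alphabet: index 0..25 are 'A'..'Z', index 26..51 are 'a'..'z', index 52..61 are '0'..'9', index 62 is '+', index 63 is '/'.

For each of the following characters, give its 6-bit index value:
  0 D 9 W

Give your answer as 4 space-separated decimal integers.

'0': 0..9 range, 52 + ord('0') − ord('0') = 52
'D': A..Z range, ord('D') − ord('A') = 3
'9': 0..9 range, 52 + ord('9') − ord('0') = 61
'W': A..Z range, ord('W') − ord('A') = 22

Answer: 52 3 61 22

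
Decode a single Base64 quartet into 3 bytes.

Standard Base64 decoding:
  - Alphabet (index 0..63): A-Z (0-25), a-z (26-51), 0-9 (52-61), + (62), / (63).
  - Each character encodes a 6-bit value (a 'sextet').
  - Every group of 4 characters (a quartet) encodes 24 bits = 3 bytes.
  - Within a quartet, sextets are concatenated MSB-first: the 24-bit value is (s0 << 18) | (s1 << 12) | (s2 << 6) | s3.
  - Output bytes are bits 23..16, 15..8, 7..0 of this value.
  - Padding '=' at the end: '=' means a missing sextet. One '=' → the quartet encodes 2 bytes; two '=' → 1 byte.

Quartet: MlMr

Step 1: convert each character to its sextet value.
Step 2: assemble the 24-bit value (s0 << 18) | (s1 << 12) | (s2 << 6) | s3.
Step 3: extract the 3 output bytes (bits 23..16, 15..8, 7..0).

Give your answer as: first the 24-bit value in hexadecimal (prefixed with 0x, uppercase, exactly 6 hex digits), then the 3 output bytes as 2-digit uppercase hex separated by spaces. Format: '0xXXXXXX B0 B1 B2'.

Sextets: M=12, l=37, M=12, r=43
24-bit: (12<<18) | (37<<12) | (12<<6) | 43
      = 0x300000 | 0x025000 | 0x000300 | 0x00002B
      = 0x32532B
Bytes: (v>>16)&0xFF=32, (v>>8)&0xFF=53, v&0xFF=2B

Answer: 0x32532B 32 53 2B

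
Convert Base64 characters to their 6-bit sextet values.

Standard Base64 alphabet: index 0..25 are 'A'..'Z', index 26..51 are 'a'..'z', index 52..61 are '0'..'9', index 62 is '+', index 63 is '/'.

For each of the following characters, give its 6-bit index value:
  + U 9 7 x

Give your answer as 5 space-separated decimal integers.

'+': index 62
'U': A..Z range, ord('U') − ord('A') = 20
'9': 0..9 range, 52 + ord('9') − ord('0') = 61
'7': 0..9 range, 52 + ord('7') − ord('0') = 59
'x': a..z range, 26 + ord('x') − ord('a') = 49

Answer: 62 20 61 59 49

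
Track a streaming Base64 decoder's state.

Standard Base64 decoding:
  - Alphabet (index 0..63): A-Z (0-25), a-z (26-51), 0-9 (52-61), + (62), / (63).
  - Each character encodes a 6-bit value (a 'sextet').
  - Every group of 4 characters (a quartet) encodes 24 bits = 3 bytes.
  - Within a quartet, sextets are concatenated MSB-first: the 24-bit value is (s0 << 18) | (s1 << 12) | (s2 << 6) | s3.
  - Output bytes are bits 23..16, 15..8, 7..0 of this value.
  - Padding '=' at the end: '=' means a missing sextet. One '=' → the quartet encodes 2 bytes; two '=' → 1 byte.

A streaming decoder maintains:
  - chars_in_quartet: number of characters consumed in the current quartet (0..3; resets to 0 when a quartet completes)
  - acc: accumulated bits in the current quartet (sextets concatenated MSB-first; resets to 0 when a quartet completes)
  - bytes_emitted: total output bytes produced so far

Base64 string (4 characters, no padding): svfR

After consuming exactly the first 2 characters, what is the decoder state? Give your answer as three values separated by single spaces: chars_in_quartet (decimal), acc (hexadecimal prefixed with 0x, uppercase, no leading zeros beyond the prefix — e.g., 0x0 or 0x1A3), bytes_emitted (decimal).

After char 0 ('s'=44): chars_in_quartet=1 acc=0x2C bytes_emitted=0
After char 1 ('v'=47): chars_in_quartet=2 acc=0xB2F bytes_emitted=0

Answer: 2 0xB2F 0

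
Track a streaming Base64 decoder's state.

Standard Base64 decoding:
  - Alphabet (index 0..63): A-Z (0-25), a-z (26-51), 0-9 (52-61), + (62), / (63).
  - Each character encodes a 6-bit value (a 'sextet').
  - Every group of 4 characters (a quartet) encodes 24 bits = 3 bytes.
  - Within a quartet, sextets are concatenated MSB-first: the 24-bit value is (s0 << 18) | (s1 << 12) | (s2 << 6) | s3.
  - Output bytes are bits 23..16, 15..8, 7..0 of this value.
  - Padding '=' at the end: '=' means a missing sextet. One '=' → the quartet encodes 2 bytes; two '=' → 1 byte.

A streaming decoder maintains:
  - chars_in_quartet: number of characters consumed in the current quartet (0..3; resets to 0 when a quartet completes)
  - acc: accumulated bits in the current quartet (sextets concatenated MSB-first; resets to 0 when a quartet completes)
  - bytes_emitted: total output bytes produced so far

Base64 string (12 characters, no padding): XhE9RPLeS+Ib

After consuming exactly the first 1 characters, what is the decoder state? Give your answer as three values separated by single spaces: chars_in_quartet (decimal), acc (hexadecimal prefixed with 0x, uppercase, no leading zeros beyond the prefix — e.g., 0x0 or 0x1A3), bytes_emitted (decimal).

After char 0 ('X'=23): chars_in_quartet=1 acc=0x17 bytes_emitted=0

Answer: 1 0x17 0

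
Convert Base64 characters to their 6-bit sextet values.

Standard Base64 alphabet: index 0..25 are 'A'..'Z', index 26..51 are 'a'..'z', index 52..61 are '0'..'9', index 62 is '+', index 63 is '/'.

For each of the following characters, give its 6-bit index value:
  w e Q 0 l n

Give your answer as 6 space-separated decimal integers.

Answer: 48 30 16 52 37 39

Derivation:
'w': a..z range, 26 + ord('w') − ord('a') = 48
'e': a..z range, 26 + ord('e') − ord('a') = 30
'Q': A..Z range, ord('Q') − ord('A') = 16
'0': 0..9 range, 52 + ord('0') − ord('0') = 52
'l': a..z range, 26 + ord('l') − ord('a') = 37
'n': a..z range, 26 + ord('n') − ord('a') = 39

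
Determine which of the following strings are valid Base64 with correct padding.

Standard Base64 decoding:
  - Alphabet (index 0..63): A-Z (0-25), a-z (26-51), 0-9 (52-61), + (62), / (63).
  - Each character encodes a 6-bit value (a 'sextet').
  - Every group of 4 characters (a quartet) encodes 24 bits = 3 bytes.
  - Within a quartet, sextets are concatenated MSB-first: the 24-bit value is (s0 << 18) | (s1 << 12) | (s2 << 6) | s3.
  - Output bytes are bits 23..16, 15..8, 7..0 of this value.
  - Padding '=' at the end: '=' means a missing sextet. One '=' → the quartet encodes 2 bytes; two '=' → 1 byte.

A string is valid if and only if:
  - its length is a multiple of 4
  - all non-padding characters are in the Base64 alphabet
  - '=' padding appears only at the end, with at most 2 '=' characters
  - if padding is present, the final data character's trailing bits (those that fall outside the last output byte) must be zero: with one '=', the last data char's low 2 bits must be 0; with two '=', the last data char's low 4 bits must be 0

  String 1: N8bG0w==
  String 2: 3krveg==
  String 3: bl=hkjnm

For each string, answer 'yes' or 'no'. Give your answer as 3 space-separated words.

String 1: 'N8bG0w==' → valid
String 2: '3krveg==' → valid
String 3: 'bl=hkjnm' → invalid (bad char(s): ['=']; '=' in middle)

Answer: yes yes no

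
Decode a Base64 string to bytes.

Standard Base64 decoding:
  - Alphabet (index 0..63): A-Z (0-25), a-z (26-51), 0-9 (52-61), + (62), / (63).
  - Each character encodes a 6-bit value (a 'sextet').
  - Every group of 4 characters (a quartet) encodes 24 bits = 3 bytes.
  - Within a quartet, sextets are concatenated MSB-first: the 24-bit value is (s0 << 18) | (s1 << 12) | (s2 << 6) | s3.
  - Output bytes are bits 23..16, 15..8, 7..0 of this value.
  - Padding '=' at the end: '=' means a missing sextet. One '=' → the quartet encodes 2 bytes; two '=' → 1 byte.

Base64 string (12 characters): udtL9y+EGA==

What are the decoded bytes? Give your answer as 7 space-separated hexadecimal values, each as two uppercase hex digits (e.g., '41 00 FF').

After char 0 ('u'=46): chars_in_quartet=1 acc=0x2E bytes_emitted=0
After char 1 ('d'=29): chars_in_quartet=2 acc=0xB9D bytes_emitted=0
After char 2 ('t'=45): chars_in_quartet=3 acc=0x2E76D bytes_emitted=0
After char 3 ('L'=11): chars_in_quartet=4 acc=0xB9DB4B -> emit B9 DB 4B, reset; bytes_emitted=3
After char 4 ('9'=61): chars_in_quartet=1 acc=0x3D bytes_emitted=3
After char 5 ('y'=50): chars_in_quartet=2 acc=0xF72 bytes_emitted=3
After char 6 ('+'=62): chars_in_quartet=3 acc=0x3DCBE bytes_emitted=3
After char 7 ('E'=4): chars_in_quartet=4 acc=0xF72F84 -> emit F7 2F 84, reset; bytes_emitted=6
After char 8 ('G'=6): chars_in_quartet=1 acc=0x6 bytes_emitted=6
After char 9 ('A'=0): chars_in_quartet=2 acc=0x180 bytes_emitted=6
Padding '==': partial quartet acc=0x180 -> emit 18; bytes_emitted=7

Answer: B9 DB 4B F7 2F 84 18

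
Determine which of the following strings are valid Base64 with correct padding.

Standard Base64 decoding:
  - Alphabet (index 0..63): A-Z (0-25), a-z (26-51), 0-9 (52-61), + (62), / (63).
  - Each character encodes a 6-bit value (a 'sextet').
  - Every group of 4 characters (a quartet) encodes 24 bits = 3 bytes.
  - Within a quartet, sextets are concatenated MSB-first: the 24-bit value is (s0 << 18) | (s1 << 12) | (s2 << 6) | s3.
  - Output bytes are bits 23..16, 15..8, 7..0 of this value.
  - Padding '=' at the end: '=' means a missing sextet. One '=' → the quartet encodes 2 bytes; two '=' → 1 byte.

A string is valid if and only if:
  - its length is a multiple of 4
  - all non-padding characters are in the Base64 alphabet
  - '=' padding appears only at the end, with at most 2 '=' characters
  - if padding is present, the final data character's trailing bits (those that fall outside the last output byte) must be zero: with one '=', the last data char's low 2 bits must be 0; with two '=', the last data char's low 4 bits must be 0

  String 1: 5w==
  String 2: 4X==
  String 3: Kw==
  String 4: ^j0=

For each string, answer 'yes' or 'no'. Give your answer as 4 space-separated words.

Answer: yes no yes no

Derivation:
String 1: '5w==' → valid
String 2: '4X==' → invalid (bad trailing bits)
String 3: 'Kw==' → valid
String 4: '^j0=' → invalid (bad char(s): ['^'])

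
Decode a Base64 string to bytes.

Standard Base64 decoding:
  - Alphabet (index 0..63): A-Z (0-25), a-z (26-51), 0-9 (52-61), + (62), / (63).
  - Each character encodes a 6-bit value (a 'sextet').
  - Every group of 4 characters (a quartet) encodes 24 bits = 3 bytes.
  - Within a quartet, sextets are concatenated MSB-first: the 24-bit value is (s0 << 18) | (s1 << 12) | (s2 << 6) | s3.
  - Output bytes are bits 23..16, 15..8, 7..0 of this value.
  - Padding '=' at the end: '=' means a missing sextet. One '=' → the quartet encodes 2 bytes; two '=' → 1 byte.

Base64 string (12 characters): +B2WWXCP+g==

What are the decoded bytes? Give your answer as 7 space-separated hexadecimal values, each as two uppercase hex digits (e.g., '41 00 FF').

After char 0 ('+'=62): chars_in_quartet=1 acc=0x3E bytes_emitted=0
After char 1 ('B'=1): chars_in_quartet=2 acc=0xF81 bytes_emitted=0
After char 2 ('2'=54): chars_in_quartet=3 acc=0x3E076 bytes_emitted=0
After char 3 ('W'=22): chars_in_quartet=4 acc=0xF81D96 -> emit F8 1D 96, reset; bytes_emitted=3
After char 4 ('W'=22): chars_in_quartet=1 acc=0x16 bytes_emitted=3
After char 5 ('X'=23): chars_in_quartet=2 acc=0x597 bytes_emitted=3
After char 6 ('C'=2): chars_in_quartet=3 acc=0x165C2 bytes_emitted=3
After char 7 ('P'=15): chars_in_quartet=4 acc=0x59708F -> emit 59 70 8F, reset; bytes_emitted=6
After char 8 ('+'=62): chars_in_quartet=1 acc=0x3E bytes_emitted=6
After char 9 ('g'=32): chars_in_quartet=2 acc=0xFA0 bytes_emitted=6
Padding '==': partial quartet acc=0xFA0 -> emit FA; bytes_emitted=7

Answer: F8 1D 96 59 70 8F FA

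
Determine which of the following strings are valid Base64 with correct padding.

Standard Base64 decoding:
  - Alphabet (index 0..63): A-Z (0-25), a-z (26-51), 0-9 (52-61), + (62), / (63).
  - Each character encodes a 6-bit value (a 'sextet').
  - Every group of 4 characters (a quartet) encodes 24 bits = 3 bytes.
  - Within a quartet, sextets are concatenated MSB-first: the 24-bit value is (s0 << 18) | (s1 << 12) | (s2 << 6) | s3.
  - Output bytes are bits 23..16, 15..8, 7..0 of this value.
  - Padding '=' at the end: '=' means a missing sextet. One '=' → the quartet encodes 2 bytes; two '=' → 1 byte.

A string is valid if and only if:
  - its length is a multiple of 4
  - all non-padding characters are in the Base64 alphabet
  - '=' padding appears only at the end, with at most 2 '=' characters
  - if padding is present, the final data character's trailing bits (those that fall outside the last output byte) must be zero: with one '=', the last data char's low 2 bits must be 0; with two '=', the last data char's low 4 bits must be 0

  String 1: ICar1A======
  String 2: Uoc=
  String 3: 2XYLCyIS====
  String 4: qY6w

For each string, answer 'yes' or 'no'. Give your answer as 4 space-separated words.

Answer: no yes no yes

Derivation:
String 1: 'ICar1A======' → invalid (6 pad chars (max 2))
String 2: 'Uoc=' → valid
String 3: '2XYLCyIS====' → invalid (4 pad chars (max 2))
String 4: 'qY6w' → valid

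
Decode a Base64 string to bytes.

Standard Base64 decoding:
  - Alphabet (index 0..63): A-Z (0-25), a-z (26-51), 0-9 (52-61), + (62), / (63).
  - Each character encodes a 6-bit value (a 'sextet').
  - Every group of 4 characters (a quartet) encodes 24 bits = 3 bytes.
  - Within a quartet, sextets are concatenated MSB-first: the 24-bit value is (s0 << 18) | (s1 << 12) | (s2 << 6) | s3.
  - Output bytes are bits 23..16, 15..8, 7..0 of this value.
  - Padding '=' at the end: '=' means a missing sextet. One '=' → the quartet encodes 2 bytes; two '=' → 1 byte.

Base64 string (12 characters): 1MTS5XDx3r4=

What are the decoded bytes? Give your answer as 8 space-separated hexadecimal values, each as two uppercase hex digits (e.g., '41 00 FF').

After char 0 ('1'=53): chars_in_quartet=1 acc=0x35 bytes_emitted=0
After char 1 ('M'=12): chars_in_quartet=2 acc=0xD4C bytes_emitted=0
After char 2 ('T'=19): chars_in_quartet=3 acc=0x35313 bytes_emitted=0
After char 3 ('S'=18): chars_in_quartet=4 acc=0xD4C4D2 -> emit D4 C4 D2, reset; bytes_emitted=3
After char 4 ('5'=57): chars_in_quartet=1 acc=0x39 bytes_emitted=3
After char 5 ('X'=23): chars_in_quartet=2 acc=0xE57 bytes_emitted=3
After char 6 ('D'=3): chars_in_quartet=3 acc=0x395C3 bytes_emitted=3
After char 7 ('x'=49): chars_in_quartet=4 acc=0xE570F1 -> emit E5 70 F1, reset; bytes_emitted=6
After char 8 ('3'=55): chars_in_quartet=1 acc=0x37 bytes_emitted=6
After char 9 ('r'=43): chars_in_quartet=2 acc=0xDEB bytes_emitted=6
After char 10 ('4'=56): chars_in_quartet=3 acc=0x37AF8 bytes_emitted=6
Padding '=': partial quartet acc=0x37AF8 -> emit DE BE; bytes_emitted=8

Answer: D4 C4 D2 E5 70 F1 DE BE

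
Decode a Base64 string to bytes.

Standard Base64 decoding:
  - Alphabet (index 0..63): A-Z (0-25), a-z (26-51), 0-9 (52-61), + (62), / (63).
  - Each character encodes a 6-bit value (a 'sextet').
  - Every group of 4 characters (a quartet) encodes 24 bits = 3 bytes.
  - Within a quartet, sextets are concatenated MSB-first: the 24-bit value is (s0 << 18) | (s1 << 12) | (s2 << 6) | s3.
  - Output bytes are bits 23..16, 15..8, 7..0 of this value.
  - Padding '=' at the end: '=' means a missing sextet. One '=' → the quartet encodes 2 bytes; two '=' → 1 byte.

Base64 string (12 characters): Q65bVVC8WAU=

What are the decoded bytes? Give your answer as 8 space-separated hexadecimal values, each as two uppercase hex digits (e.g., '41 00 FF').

After char 0 ('Q'=16): chars_in_quartet=1 acc=0x10 bytes_emitted=0
After char 1 ('6'=58): chars_in_quartet=2 acc=0x43A bytes_emitted=0
After char 2 ('5'=57): chars_in_quartet=3 acc=0x10EB9 bytes_emitted=0
After char 3 ('b'=27): chars_in_quartet=4 acc=0x43AE5B -> emit 43 AE 5B, reset; bytes_emitted=3
After char 4 ('V'=21): chars_in_quartet=1 acc=0x15 bytes_emitted=3
After char 5 ('V'=21): chars_in_quartet=2 acc=0x555 bytes_emitted=3
After char 6 ('C'=2): chars_in_quartet=3 acc=0x15542 bytes_emitted=3
After char 7 ('8'=60): chars_in_quartet=4 acc=0x5550BC -> emit 55 50 BC, reset; bytes_emitted=6
After char 8 ('W'=22): chars_in_quartet=1 acc=0x16 bytes_emitted=6
After char 9 ('A'=0): chars_in_quartet=2 acc=0x580 bytes_emitted=6
After char 10 ('U'=20): chars_in_quartet=3 acc=0x16014 bytes_emitted=6
Padding '=': partial quartet acc=0x16014 -> emit 58 05; bytes_emitted=8

Answer: 43 AE 5B 55 50 BC 58 05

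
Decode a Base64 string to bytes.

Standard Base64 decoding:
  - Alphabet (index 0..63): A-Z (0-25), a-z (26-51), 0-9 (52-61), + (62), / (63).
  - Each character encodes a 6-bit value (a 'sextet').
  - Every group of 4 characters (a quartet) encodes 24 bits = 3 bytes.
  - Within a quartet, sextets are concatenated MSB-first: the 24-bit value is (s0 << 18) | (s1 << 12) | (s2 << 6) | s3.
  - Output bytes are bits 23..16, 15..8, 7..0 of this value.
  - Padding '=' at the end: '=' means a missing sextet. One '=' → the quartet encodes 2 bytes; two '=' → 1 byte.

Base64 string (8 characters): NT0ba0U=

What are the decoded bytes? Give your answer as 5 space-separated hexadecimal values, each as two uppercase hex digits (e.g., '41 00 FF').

Answer: 35 3D 1B 6B 45

Derivation:
After char 0 ('N'=13): chars_in_quartet=1 acc=0xD bytes_emitted=0
After char 1 ('T'=19): chars_in_quartet=2 acc=0x353 bytes_emitted=0
After char 2 ('0'=52): chars_in_quartet=3 acc=0xD4F4 bytes_emitted=0
After char 3 ('b'=27): chars_in_quartet=4 acc=0x353D1B -> emit 35 3D 1B, reset; bytes_emitted=3
After char 4 ('a'=26): chars_in_quartet=1 acc=0x1A bytes_emitted=3
After char 5 ('0'=52): chars_in_quartet=2 acc=0x6B4 bytes_emitted=3
After char 6 ('U'=20): chars_in_quartet=3 acc=0x1AD14 bytes_emitted=3
Padding '=': partial quartet acc=0x1AD14 -> emit 6B 45; bytes_emitted=5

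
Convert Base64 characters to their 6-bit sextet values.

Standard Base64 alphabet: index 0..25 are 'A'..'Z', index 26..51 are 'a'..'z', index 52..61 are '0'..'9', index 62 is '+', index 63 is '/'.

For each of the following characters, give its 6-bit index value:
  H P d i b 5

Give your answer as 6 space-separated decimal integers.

'H': A..Z range, ord('H') − ord('A') = 7
'P': A..Z range, ord('P') − ord('A') = 15
'd': a..z range, 26 + ord('d') − ord('a') = 29
'i': a..z range, 26 + ord('i') − ord('a') = 34
'b': a..z range, 26 + ord('b') − ord('a') = 27
'5': 0..9 range, 52 + ord('5') − ord('0') = 57

Answer: 7 15 29 34 27 57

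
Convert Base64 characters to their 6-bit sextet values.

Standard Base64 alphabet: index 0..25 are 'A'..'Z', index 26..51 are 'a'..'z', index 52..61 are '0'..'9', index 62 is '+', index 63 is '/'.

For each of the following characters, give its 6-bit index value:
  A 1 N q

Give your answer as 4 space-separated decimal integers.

Answer: 0 53 13 42

Derivation:
'A': A..Z range, ord('A') − ord('A') = 0
'1': 0..9 range, 52 + ord('1') − ord('0') = 53
'N': A..Z range, ord('N') − ord('A') = 13
'q': a..z range, 26 + ord('q') − ord('a') = 42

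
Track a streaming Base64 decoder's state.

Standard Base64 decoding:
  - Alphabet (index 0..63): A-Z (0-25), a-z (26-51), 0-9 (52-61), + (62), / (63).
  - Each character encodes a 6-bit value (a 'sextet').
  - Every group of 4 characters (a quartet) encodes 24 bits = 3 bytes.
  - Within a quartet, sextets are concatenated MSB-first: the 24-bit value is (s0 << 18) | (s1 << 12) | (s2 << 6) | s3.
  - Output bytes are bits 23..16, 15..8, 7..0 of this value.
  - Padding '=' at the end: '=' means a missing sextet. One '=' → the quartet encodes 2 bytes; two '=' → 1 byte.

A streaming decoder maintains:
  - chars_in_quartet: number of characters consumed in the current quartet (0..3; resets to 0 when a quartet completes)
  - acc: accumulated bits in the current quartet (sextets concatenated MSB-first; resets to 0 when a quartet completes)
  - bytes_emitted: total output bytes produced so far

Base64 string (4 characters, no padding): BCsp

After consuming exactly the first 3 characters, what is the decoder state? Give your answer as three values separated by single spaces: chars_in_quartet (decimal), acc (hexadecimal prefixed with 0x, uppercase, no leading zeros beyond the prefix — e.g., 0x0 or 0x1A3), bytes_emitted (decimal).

After char 0 ('B'=1): chars_in_quartet=1 acc=0x1 bytes_emitted=0
After char 1 ('C'=2): chars_in_quartet=2 acc=0x42 bytes_emitted=0
After char 2 ('s'=44): chars_in_quartet=3 acc=0x10AC bytes_emitted=0

Answer: 3 0x10AC 0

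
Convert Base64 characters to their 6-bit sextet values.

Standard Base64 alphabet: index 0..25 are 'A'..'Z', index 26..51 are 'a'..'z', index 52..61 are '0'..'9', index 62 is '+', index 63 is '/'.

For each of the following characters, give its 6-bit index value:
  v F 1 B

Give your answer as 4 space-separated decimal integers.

Answer: 47 5 53 1

Derivation:
'v': a..z range, 26 + ord('v') − ord('a') = 47
'F': A..Z range, ord('F') − ord('A') = 5
'1': 0..9 range, 52 + ord('1') − ord('0') = 53
'B': A..Z range, ord('B') − ord('A') = 1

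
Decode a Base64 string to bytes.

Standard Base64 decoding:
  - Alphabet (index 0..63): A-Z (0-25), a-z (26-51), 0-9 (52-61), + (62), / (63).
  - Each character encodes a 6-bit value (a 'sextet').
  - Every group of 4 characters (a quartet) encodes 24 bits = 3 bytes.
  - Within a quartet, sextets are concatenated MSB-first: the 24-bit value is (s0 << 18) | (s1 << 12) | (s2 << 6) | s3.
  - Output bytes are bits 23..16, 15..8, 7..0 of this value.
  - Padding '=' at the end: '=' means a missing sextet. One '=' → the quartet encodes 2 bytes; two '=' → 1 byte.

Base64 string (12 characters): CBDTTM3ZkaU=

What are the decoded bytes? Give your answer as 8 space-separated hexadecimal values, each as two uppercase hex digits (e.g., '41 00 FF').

After char 0 ('C'=2): chars_in_quartet=1 acc=0x2 bytes_emitted=0
After char 1 ('B'=1): chars_in_quartet=2 acc=0x81 bytes_emitted=0
After char 2 ('D'=3): chars_in_quartet=3 acc=0x2043 bytes_emitted=0
After char 3 ('T'=19): chars_in_quartet=4 acc=0x810D3 -> emit 08 10 D3, reset; bytes_emitted=3
After char 4 ('T'=19): chars_in_quartet=1 acc=0x13 bytes_emitted=3
After char 5 ('M'=12): chars_in_quartet=2 acc=0x4CC bytes_emitted=3
After char 6 ('3'=55): chars_in_quartet=3 acc=0x13337 bytes_emitted=3
After char 7 ('Z'=25): chars_in_quartet=4 acc=0x4CCDD9 -> emit 4C CD D9, reset; bytes_emitted=6
After char 8 ('k'=36): chars_in_quartet=1 acc=0x24 bytes_emitted=6
After char 9 ('a'=26): chars_in_quartet=2 acc=0x91A bytes_emitted=6
After char 10 ('U'=20): chars_in_quartet=3 acc=0x24694 bytes_emitted=6
Padding '=': partial quartet acc=0x24694 -> emit 91 A5; bytes_emitted=8

Answer: 08 10 D3 4C CD D9 91 A5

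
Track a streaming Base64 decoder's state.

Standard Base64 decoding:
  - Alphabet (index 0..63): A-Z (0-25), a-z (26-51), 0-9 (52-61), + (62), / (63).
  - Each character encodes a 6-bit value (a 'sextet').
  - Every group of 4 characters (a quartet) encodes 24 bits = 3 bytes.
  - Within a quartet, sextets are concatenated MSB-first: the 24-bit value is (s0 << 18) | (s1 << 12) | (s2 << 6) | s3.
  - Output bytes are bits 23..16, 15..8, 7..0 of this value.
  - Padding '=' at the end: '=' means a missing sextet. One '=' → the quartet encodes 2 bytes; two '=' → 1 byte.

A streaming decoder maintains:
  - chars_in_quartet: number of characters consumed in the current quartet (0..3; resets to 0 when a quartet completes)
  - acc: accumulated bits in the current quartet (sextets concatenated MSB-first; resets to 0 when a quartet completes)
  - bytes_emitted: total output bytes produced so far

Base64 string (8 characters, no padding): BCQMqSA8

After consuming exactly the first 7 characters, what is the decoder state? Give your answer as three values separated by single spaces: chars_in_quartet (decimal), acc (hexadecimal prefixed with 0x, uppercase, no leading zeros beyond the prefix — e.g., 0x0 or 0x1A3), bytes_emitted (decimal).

After char 0 ('B'=1): chars_in_quartet=1 acc=0x1 bytes_emitted=0
After char 1 ('C'=2): chars_in_quartet=2 acc=0x42 bytes_emitted=0
After char 2 ('Q'=16): chars_in_quartet=3 acc=0x1090 bytes_emitted=0
After char 3 ('M'=12): chars_in_quartet=4 acc=0x4240C -> emit 04 24 0C, reset; bytes_emitted=3
After char 4 ('q'=42): chars_in_quartet=1 acc=0x2A bytes_emitted=3
After char 5 ('S'=18): chars_in_quartet=2 acc=0xA92 bytes_emitted=3
After char 6 ('A'=0): chars_in_quartet=3 acc=0x2A480 bytes_emitted=3

Answer: 3 0x2A480 3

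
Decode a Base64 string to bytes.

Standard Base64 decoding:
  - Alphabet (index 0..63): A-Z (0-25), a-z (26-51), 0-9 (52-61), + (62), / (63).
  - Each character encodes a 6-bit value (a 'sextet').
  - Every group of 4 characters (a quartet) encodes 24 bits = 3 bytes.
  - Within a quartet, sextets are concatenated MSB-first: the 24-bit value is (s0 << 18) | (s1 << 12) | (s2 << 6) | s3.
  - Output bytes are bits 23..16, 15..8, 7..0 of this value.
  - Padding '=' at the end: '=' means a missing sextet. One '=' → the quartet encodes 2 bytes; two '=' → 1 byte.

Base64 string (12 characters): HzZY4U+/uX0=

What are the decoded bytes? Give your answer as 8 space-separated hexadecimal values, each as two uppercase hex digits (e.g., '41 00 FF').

After char 0 ('H'=7): chars_in_quartet=1 acc=0x7 bytes_emitted=0
After char 1 ('z'=51): chars_in_quartet=2 acc=0x1F3 bytes_emitted=0
After char 2 ('Z'=25): chars_in_quartet=3 acc=0x7CD9 bytes_emitted=0
After char 3 ('Y'=24): chars_in_quartet=4 acc=0x1F3658 -> emit 1F 36 58, reset; bytes_emitted=3
After char 4 ('4'=56): chars_in_quartet=1 acc=0x38 bytes_emitted=3
After char 5 ('U'=20): chars_in_quartet=2 acc=0xE14 bytes_emitted=3
After char 6 ('+'=62): chars_in_quartet=3 acc=0x3853E bytes_emitted=3
After char 7 ('/'=63): chars_in_quartet=4 acc=0xE14FBF -> emit E1 4F BF, reset; bytes_emitted=6
After char 8 ('u'=46): chars_in_quartet=1 acc=0x2E bytes_emitted=6
After char 9 ('X'=23): chars_in_quartet=2 acc=0xB97 bytes_emitted=6
After char 10 ('0'=52): chars_in_quartet=3 acc=0x2E5F4 bytes_emitted=6
Padding '=': partial quartet acc=0x2E5F4 -> emit B9 7D; bytes_emitted=8

Answer: 1F 36 58 E1 4F BF B9 7D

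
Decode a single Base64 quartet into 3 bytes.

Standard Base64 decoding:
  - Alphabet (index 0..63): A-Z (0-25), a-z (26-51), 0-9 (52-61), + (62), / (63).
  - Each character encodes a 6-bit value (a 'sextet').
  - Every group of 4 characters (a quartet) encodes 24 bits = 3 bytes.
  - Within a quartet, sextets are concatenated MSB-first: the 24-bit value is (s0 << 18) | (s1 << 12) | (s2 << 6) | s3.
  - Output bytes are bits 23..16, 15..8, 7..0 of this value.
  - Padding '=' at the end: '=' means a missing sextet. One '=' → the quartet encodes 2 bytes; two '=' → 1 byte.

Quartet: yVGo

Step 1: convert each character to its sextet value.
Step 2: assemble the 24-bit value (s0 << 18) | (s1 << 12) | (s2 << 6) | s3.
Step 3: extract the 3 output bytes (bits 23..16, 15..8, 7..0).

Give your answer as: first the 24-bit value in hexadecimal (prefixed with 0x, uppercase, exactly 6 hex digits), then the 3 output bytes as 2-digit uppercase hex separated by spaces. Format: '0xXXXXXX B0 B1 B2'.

Answer: 0xC951A8 C9 51 A8

Derivation:
Sextets: y=50, V=21, G=6, o=40
24-bit: (50<<18) | (21<<12) | (6<<6) | 40
      = 0xC80000 | 0x015000 | 0x000180 | 0x000028
      = 0xC951A8
Bytes: (v>>16)&0xFF=C9, (v>>8)&0xFF=51, v&0xFF=A8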